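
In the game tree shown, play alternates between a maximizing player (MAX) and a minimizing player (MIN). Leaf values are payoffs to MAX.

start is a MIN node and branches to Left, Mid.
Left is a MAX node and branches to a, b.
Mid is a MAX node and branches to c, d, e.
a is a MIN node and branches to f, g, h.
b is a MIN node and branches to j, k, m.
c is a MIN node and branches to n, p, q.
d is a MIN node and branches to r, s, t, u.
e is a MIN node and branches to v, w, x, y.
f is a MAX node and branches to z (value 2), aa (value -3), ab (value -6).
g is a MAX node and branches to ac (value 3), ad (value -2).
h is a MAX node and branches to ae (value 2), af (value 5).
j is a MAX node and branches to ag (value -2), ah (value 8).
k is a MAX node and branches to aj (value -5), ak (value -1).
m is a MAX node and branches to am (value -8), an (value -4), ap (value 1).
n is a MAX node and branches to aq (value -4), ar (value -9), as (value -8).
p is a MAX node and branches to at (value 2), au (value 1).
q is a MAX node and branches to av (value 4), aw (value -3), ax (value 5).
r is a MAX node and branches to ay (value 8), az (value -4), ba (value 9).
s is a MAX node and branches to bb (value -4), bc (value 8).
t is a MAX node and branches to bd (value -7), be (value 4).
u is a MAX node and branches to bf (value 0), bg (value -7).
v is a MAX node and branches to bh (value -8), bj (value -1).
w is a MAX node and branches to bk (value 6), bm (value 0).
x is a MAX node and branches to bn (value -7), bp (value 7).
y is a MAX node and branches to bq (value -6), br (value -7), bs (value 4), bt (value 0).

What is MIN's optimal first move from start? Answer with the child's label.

Mid

f (MAX): max(2, -3, -6) = 2
g (MAX): max(3, -2) = 3
h (MAX): max(2, 5) = 5
a (MIN): min(2, 3, 5) = 2
j (MAX): max(-2, 8) = 8
k (MAX): max(-5, -1) = -1
m (MAX): max(-8, -4, 1) = 1
b (MIN): min(8, -1, 1) = -1
Left (MAX): max(2, -1) = 2
n (MAX): max(-4, -9, -8) = -4
p (MAX): max(2, 1) = 2
q (MAX): max(4, -3, 5) = 5
c (MIN): min(-4, 2, 5) = -4
r (MAX): max(8, -4, 9) = 9
s (MAX): max(-4, 8) = 8
t (MAX): max(-7, 4) = 4
u (MAX): max(0, -7) = 0
d (MIN): min(9, 8, 4, 0) = 0
v (MAX): max(-8, -1) = -1
w (MAX): max(6, 0) = 6
x (MAX): max(-7, 7) = 7
y (MAX): max(-6, -7, 4, 0) = 4
e (MIN): min(-1, 6, 7, 4) = -1
Mid (MAX): max(-4, 0, -1) = 0
start (MIN): min(2, 0) = 0
MIN at start wants the lowest of {Left=2, Mid=0}, so chooses Mid.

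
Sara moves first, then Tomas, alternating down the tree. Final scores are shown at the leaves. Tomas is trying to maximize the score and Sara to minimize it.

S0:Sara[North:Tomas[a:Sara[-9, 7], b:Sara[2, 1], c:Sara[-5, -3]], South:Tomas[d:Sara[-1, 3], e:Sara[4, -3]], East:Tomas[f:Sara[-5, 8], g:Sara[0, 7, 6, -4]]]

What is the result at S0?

a (Sara): min(-9, 7) = -9
b (Sara): min(2, 1) = 1
c (Sara): min(-5, -3) = -5
North (Tomas): max(-9, 1, -5) = 1
d (Sara): min(-1, 3) = -1
e (Sara): min(4, -3) = -3
South (Tomas): max(-1, -3) = -1
f (Sara): min(-5, 8) = -5
g (Sara): min(0, 7, 6, -4) = -4
East (Tomas): max(-5, -4) = -4
S0 (Sara): min(1, -1, -4) = -4

-4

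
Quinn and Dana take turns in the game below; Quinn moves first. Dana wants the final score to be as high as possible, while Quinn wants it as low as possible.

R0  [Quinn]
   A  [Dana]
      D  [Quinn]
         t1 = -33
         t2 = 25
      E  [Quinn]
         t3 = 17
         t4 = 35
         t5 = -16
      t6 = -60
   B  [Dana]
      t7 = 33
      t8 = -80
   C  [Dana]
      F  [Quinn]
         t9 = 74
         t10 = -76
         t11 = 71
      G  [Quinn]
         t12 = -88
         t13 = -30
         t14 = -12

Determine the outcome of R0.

D (Quinn): min(-33, 25) = -33
E (Quinn): min(17, 35, -16) = -16
A (Dana): max(-33, -16, -60) = -16
B (Dana): max(33, -80) = 33
F (Quinn): min(74, -76, 71) = -76
G (Quinn): min(-88, -30, -12) = -88
C (Dana): max(-76, -88) = -76
R0 (Quinn): min(-16, 33, -76) = -76

-76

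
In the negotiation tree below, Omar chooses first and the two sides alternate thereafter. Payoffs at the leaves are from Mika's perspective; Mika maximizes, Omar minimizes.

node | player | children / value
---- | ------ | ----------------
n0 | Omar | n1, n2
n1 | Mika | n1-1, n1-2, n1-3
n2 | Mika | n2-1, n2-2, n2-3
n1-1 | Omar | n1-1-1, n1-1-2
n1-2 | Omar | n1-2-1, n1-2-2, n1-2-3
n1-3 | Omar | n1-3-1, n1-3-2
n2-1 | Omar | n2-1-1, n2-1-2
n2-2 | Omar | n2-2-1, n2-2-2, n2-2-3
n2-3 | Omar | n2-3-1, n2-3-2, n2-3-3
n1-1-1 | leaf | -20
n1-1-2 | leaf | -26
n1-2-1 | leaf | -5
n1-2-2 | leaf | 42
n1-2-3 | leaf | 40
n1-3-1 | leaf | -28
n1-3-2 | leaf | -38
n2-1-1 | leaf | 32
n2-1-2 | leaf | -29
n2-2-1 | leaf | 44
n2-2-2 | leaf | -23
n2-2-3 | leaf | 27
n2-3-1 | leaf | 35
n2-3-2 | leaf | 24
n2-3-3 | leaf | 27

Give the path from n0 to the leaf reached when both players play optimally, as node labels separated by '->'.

n0 -> n1 -> n1-2 -> n1-2-1

n1-1 (Omar): min(-20, -26) = -26
n1-2 (Omar): min(-5, 42, 40) = -5
n1-3 (Omar): min(-28, -38) = -38
n1 (Mika): max(-26, -5, -38) = -5
n2-1 (Omar): min(32, -29) = -29
n2-2 (Omar): min(44, -23, 27) = -23
n2-3 (Omar): min(35, 24, 27) = 24
n2 (Mika): max(-29, -23, 24) = 24
n0 (Omar): min(-5, 24) = -5
At n0, Omar picks n1 (lowest: -5).
At n1, Mika picks n1-2 (highest: -5).
At n1-2, Omar picks n1-2-1 (lowest: -5).
Terminal value -5.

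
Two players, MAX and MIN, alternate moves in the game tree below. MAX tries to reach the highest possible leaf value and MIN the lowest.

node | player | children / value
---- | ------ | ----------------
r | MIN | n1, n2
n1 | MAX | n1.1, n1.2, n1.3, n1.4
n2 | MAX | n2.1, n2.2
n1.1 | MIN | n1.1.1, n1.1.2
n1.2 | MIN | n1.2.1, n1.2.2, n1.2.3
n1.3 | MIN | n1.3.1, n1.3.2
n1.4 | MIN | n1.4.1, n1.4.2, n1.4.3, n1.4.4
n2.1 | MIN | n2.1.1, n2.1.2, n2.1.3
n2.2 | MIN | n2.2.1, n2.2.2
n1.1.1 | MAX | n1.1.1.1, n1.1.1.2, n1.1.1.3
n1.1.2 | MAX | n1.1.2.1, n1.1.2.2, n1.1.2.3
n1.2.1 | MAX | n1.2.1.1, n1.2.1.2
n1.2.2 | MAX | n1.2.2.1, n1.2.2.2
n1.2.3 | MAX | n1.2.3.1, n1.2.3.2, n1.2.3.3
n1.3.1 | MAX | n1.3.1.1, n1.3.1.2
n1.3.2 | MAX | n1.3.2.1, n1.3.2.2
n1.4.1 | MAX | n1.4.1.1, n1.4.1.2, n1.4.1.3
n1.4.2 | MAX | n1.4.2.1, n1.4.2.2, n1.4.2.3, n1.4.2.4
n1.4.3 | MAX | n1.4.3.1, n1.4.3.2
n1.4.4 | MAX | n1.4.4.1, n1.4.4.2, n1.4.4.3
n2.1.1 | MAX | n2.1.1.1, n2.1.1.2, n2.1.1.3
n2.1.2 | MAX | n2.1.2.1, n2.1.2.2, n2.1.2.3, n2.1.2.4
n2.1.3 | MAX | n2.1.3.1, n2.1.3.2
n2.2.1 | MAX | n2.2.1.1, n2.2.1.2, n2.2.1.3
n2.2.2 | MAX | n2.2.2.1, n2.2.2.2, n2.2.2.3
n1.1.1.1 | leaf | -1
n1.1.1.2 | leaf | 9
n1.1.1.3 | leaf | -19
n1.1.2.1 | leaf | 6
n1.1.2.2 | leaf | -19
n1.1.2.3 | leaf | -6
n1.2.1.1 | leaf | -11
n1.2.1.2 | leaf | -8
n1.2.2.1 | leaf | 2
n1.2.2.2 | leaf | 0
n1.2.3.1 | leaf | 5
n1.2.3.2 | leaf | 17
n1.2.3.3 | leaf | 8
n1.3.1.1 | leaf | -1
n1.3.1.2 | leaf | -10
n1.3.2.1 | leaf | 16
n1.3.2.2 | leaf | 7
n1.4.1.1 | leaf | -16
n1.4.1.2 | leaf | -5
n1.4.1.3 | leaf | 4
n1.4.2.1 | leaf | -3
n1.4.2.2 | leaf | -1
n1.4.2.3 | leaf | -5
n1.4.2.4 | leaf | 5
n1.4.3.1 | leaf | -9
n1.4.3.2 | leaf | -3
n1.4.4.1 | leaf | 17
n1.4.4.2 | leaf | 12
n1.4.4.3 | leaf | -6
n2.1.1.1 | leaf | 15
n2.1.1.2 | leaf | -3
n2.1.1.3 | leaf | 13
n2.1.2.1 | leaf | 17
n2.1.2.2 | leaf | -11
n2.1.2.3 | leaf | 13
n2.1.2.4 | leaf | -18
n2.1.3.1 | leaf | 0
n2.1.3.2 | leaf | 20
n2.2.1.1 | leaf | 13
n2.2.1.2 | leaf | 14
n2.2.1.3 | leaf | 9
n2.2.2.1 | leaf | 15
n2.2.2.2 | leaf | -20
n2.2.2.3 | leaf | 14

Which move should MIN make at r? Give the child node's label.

n1.1.1 (MAX): max(-1, 9, -19) = 9
n1.1.2 (MAX): max(6, -19, -6) = 6
n1.1 (MIN): min(9, 6) = 6
n1.2.1 (MAX): max(-11, -8) = -8
n1.2.2 (MAX): max(2, 0) = 2
n1.2.3 (MAX): max(5, 17, 8) = 17
n1.2 (MIN): min(-8, 2, 17) = -8
n1.3.1 (MAX): max(-1, -10) = -1
n1.3.2 (MAX): max(16, 7) = 16
n1.3 (MIN): min(-1, 16) = -1
n1.4.1 (MAX): max(-16, -5, 4) = 4
n1.4.2 (MAX): max(-3, -1, -5, 5) = 5
n1.4.3 (MAX): max(-9, -3) = -3
n1.4.4 (MAX): max(17, 12, -6) = 17
n1.4 (MIN): min(4, 5, -3, 17) = -3
n1 (MAX): max(6, -8, -1, -3) = 6
n2.1.1 (MAX): max(15, -3, 13) = 15
n2.1.2 (MAX): max(17, -11, 13, -18) = 17
n2.1.3 (MAX): max(0, 20) = 20
n2.1 (MIN): min(15, 17, 20) = 15
n2.2.1 (MAX): max(13, 14, 9) = 14
n2.2.2 (MAX): max(15, -20, 14) = 15
n2.2 (MIN): min(14, 15) = 14
n2 (MAX): max(15, 14) = 15
r (MIN): min(6, 15) = 6
MIN at r wants the lowest of {n1=6, n2=15}, so chooses n1.

n1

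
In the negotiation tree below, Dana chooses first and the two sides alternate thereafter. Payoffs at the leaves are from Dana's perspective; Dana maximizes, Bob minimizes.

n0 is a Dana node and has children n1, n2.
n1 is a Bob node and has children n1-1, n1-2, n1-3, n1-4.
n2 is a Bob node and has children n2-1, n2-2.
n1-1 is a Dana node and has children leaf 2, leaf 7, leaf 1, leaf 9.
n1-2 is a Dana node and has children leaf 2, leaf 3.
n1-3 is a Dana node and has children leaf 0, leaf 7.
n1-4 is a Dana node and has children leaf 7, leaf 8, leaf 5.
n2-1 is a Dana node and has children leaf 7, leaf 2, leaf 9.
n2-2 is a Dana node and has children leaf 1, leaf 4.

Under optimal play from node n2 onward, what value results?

n2-1 (Dana): max(7, 2, 9) = 9
n2-2 (Dana): max(1, 4) = 4
n2 (Bob): min(9, 4) = 4

4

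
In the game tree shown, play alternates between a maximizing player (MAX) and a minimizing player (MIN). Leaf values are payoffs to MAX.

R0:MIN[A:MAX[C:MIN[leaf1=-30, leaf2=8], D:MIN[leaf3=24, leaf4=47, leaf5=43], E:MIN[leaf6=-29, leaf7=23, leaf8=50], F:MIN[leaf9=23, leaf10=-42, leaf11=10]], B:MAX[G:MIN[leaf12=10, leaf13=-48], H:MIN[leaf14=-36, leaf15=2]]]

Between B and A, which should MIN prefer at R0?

B

G (MIN): min(10, -48) = -48
H (MIN): min(-36, 2) = -36
B (MAX): max(-48, -36) = -36
C (MIN): min(-30, 8) = -30
D (MIN): min(24, 47, 43) = 24
E (MIN): min(-29, 23, 50) = -29
F (MIN): min(23, -42, 10) = -42
A (MAX): max(-30, 24, -29, -42) = 24
MIN prefers the lower value; B=-36, A=24. B is better since -36 < 24.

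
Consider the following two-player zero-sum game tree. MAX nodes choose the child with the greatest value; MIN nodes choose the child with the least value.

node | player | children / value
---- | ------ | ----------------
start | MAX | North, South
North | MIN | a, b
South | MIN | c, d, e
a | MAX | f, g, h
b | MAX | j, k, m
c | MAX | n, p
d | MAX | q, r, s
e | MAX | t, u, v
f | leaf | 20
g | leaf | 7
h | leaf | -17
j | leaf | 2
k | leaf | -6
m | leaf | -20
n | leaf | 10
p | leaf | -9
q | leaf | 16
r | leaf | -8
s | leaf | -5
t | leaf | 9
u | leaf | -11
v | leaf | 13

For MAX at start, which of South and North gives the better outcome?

c (MAX): max(10, -9) = 10
d (MAX): max(16, -8, -5) = 16
e (MAX): max(9, -11, 13) = 13
South (MIN): min(10, 16, 13) = 10
a (MAX): max(20, 7, -17) = 20
b (MAX): max(2, -6, -20) = 2
North (MIN): min(20, 2) = 2
MAX prefers the higher value; South=10, North=2. South is better since 10 > 2.

South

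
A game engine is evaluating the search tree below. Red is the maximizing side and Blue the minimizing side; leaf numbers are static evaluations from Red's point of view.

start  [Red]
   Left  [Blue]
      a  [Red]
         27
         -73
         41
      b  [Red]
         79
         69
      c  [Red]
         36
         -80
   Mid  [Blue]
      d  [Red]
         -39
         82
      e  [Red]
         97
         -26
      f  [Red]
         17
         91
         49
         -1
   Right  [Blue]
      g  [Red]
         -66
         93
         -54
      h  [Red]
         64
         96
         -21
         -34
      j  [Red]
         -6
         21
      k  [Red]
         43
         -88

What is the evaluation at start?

a (Red): max(27, -73, 41) = 41
b (Red): max(79, 69) = 79
c (Red): max(36, -80) = 36
Left (Blue): min(41, 79, 36) = 36
d (Red): max(-39, 82) = 82
e (Red): max(97, -26) = 97
f (Red): max(17, 91, 49, -1) = 91
Mid (Blue): min(82, 97, 91) = 82
g (Red): max(-66, 93, -54) = 93
h (Red): max(64, 96, -21, -34) = 96
j (Red): max(-6, 21) = 21
k (Red): max(43, -88) = 43
Right (Blue): min(93, 96, 21, 43) = 21
start (Red): max(36, 82, 21) = 82

82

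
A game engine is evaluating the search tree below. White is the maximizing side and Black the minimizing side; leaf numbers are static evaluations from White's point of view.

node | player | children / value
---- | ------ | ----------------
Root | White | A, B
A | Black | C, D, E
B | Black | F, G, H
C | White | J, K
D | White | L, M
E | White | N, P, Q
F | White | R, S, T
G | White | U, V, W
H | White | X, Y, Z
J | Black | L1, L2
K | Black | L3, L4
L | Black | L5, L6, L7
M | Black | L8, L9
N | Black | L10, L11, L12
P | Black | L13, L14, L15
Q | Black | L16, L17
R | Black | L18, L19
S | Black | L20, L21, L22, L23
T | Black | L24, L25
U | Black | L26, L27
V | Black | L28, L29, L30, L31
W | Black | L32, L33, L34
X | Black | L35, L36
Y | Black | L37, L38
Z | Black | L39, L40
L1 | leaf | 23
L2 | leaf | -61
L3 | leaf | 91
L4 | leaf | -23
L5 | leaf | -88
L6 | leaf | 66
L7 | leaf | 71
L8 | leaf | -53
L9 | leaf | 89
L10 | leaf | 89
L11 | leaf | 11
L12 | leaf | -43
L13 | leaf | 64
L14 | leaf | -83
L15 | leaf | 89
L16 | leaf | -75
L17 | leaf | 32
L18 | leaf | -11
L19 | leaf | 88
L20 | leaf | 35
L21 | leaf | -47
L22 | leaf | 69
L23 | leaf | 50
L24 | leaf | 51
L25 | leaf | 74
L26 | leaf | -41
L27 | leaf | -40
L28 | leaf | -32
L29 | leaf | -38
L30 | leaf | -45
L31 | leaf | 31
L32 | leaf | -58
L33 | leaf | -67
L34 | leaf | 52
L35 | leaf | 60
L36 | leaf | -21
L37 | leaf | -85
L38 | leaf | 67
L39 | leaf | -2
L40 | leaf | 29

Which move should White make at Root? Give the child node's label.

J (Black): min(23, -61) = -61
K (Black): min(91, -23) = -23
C (White): max(-61, -23) = -23
L (Black): min(-88, 66, 71) = -88
M (Black): min(-53, 89) = -53
D (White): max(-88, -53) = -53
N (Black): min(89, 11, -43) = -43
P (Black): min(64, -83, 89) = -83
Q (Black): min(-75, 32) = -75
E (White): max(-43, -83, -75) = -43
A (Black): min(-23, -53, -43) = -53
R (Black): min(-11, 88) = -11
S (Black): min(35, -47, 69, 50) = -47
T (Black): min(51, 74) = 51
F (White): max(-11, -47, 51) = 51
U (Black): min(-41, -40) = -41
V (Black): min(-32, -38, -45, 31) = -45
W (Black): min(-58, -67, 52) = -67
G (White): max(-41, -45, -67) = -41
X (Black): min(60, -21) = -21
Y (Black): min(-85, 67) = -85
Z (Black): min(-2, 29) = -2
H (White): max(-21, -85, -2) = -2
B (Black): min(51, -41, -2) = -41
Root (White): max(-53, -41) = -41
White at Root wants the highest of {A=-53, B=-41}, so chooses B.

B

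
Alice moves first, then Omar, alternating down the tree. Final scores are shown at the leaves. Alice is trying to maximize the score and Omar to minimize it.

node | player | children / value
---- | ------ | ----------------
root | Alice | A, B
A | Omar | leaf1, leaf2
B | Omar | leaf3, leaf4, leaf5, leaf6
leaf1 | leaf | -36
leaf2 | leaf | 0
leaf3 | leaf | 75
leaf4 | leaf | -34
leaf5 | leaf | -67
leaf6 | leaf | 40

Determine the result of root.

A (Omar): min(-36, 0) = -36
B (Omar): min(75, -34, -67, 40) = -67
root (Alice): max(-36, -67) = -36

-36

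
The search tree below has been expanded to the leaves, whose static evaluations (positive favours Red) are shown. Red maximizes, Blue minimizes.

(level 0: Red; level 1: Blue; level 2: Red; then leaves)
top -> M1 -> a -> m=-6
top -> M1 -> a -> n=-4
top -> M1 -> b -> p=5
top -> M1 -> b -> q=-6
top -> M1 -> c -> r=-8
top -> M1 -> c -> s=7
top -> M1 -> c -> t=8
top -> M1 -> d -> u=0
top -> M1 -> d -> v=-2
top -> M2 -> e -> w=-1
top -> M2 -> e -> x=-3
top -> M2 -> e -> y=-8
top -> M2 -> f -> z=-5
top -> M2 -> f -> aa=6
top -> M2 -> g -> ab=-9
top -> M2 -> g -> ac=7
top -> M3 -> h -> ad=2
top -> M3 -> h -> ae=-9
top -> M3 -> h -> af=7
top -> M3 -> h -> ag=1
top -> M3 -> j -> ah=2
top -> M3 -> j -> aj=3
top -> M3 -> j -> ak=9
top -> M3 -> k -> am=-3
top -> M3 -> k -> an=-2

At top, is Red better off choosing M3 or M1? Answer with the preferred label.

M3

h (Red): max(2, -9, 7, 1) = 7
j (Red): max(2, 3, 9) = 9
k (Red): max(-3, -2) = -2
M3 (Blue): min(7, 9, -2) = -2
a (Red): max(-6, -4) = -4
b (Red): max(5, -6) = 5
c (Red): max(-8, 7, 8) = 8
d (Red): max(0, -2) = 0
M1 (Blue): min(-4, 5, 8, 0) = -4
Red prefers the higher value; M3=-2, M1=-4. M3 is better since -2 > -4.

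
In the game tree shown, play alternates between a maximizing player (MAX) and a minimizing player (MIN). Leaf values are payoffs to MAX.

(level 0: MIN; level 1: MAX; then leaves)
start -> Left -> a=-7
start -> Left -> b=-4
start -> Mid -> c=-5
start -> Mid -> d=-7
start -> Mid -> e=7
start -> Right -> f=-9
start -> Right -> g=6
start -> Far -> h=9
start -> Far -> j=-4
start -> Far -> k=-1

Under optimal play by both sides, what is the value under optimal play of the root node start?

-4

Left (MAX): max(-7, -4) = -4
Mid (MAX): max(-5, -7, 7) = 7
Right (MAX): max(-9, 6) = 6
Far (MAX): max(9, -4, -1) = 9
start (MIN): min(-4, 7, 6, 9) = -4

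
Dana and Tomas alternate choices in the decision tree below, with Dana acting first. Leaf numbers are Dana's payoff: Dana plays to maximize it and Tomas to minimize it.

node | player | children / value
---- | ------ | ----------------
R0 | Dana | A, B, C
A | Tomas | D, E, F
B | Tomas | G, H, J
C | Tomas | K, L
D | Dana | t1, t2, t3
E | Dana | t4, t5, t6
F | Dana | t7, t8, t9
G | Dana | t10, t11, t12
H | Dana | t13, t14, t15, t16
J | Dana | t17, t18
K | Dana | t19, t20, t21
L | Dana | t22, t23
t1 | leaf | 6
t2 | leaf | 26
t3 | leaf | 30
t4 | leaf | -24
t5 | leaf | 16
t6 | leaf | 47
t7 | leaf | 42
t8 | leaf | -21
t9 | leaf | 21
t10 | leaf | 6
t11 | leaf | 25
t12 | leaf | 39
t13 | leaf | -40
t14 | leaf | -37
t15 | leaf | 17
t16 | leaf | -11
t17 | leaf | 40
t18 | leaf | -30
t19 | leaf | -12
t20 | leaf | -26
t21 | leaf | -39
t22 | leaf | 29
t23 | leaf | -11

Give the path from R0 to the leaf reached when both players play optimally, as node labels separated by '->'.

D (Dana): max(6, 26, 30) = 30
E (Dana): max(-24, 16, 47) = 47
F (Dana): max(42, -21, 21) = 42
A (Tomas): min(30, 47, 42) = 30
G (Dana): max(6, 25, 39) = 39
H (Dana): max(-40, -37, 17, -11) = 17
J (Dana): max(40, -30) = 40
B (Tomas): min(39, 17, 40) = 17
K (Dana): max(-12, -26, -39) = -12
L (Dana): max(29, -11) = 29
C (Tomas): min(-12, 29) = -12
R0 (Dana): max(30, 17, -12) = 30
At R0, Dana picks A (highest: 30).
At A, Tomas picks D (lowest: 30).
At D, Dana picks t3 (highest: 30).
Terminal value 30.

R0 -> A -> D -> t3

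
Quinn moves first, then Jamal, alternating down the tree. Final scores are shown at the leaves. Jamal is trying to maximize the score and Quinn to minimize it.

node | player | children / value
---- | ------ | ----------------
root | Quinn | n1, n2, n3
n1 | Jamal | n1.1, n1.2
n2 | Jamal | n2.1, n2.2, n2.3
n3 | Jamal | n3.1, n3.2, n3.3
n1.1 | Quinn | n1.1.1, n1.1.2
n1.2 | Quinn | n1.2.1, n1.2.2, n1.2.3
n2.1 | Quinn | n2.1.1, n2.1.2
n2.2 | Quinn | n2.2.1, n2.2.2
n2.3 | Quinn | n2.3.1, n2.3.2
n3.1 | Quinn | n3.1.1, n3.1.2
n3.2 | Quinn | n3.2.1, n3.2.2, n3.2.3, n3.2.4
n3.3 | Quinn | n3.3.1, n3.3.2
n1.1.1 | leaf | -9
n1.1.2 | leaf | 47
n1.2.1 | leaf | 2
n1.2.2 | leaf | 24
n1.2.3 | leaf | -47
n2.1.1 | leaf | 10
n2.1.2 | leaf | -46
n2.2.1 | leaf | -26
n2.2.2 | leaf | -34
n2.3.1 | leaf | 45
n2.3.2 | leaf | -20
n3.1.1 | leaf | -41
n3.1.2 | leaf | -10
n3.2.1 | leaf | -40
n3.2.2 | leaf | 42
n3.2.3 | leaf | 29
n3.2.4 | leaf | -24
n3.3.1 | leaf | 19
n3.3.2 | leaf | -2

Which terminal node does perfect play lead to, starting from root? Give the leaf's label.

n1.1 (Quinn): min(-9, 47) = -9
n1.2 (Quinn): min(2, 24, -47) = -47
n1 (Jamal): max(-9, -47) = -9
n2.1 (Quinn): min(10, -46) = -46
n2.2 (Quinn): min(-26, -34) = -34
n2.3 (Quinn): min(45, -20) = -20
n2 (Jamal): max(-46, -34, -20) = -20
n3.1 (Quinn): min(-41, -10) = -41
n3.2 (Quinn): min(-40, 42, 29, -24) = -40
n3.3 (Quinn): min(19, -2) = -2
n3 (Jamal): max(-41, -40, -2) = -2
root (Quinn): min(-9, -20, -2) = -20
At root, Quinn picks n2 (lowest: -20).
At n2, Jamal picks n2.3 (highest: -20).
At n2.3, Quinn picks n2.3.2 (lowest: -20).
Terminal value -20.

n2.3.2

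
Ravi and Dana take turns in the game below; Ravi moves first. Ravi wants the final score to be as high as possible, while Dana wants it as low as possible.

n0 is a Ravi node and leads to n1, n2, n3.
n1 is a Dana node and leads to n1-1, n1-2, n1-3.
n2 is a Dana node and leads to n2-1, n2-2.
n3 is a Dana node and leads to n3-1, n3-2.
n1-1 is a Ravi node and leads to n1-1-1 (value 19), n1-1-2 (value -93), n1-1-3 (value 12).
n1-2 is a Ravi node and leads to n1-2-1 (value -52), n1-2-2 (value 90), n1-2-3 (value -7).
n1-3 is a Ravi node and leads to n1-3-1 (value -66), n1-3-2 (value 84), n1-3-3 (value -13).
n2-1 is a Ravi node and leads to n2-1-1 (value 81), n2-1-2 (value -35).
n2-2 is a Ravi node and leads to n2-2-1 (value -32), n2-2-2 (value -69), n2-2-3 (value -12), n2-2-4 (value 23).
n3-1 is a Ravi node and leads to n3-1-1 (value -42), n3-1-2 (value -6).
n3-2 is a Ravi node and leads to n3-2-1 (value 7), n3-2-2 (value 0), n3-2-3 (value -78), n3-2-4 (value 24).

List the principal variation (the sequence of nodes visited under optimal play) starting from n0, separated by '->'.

n0 -> n2 -> n2-2 -> n2-2-4

n1-1 (Ravi): max(19, -93, 12) = 19
n1-2 (Ravi): max(-52, 90, -7) = 90
n1-3 (Ravi): max(-66, 84, -13) = 84
n1 (Dana): min(19, 90, 84) = 19
n2-1 (Ravi): max(81, -35) = 81
n2-2 (Ravi): max(-32, -69, -12, 23) = 23
n2 (Dana): min(81, 23) = 23
n3-1 (Ravi): max(-42, -6) = -6
n3-2 (Ravi): max(7, 0, -78, 24) = 24
n3 (Dana): min(-6, 24) = -6
n0 (Ravi): max(19, 23, -6) = 23
At n0, Ravi picks n2 (highest: 23).
At n2, Dana picks n2-2 (lowest: 23).
At n2-2, Ravi picks n2-2-4 (highest: 23).
Terminal value 23.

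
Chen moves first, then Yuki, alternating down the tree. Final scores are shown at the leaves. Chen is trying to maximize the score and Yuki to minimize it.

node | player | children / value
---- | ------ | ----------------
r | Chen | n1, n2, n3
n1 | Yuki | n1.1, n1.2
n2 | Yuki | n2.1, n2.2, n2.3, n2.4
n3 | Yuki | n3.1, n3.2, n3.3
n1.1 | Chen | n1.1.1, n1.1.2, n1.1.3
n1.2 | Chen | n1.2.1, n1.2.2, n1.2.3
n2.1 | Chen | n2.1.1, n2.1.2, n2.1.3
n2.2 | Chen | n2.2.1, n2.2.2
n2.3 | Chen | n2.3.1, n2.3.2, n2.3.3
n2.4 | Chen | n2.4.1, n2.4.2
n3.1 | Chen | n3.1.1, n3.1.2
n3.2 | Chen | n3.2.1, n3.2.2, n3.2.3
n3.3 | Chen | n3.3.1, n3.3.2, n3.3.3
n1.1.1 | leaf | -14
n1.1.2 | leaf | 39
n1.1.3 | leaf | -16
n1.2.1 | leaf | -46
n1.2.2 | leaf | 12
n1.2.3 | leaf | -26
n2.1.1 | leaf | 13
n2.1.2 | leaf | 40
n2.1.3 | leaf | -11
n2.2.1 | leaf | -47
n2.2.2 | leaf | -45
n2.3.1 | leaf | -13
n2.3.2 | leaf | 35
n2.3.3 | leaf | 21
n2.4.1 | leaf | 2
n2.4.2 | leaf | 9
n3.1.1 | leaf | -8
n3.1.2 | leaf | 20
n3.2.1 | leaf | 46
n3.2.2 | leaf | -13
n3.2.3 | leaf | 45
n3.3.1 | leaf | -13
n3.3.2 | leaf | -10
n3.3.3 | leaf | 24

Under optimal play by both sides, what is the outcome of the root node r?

20

n1.1 (Chen): max(-14, 39, -16) = 39
n1.2 (Chen): max(-46, 12, -26) = 12
n1 (Yuki): min(39, 12) = 12
n2.1 (Chen): max(13, 40, -11) = 40
n2.2 (Chen): max(-47, -45) = -45
n2.3 (Chen): max(-13, 35, 21) = 35
n2.4 (Chen): max(2, 9) = 9
n2 (Yuki): min(40, -45, 35, 9) = -45
n3.1 (Chen): max(-8, 20) = 20
n3.2 (Chen): max(46, -13, 45) = 46
n3.3 (Chen): max(-13, -10, 24) = 24
n3 (Yuki): min(20, 46, 24) = 20
r (Chen): max(12, -45, 20) = 20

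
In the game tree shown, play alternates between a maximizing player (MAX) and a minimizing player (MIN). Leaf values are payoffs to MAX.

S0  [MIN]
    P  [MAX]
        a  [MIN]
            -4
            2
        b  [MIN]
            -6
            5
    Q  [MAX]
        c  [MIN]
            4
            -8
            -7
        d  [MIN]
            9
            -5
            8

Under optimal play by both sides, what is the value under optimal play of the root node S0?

-5

a (MIN): min(-4, 2) = -4
b (MIN): min(-6, 5) = -6
P (MAX): max(-4, -6) = -4
c (MIN): min(4, -8, -7) = -8
d (MIN): min(9, -5, 8) = -5
Q (MAX): max(-8, -5) = -5
S0 (MIN): min(-4, -5) = -5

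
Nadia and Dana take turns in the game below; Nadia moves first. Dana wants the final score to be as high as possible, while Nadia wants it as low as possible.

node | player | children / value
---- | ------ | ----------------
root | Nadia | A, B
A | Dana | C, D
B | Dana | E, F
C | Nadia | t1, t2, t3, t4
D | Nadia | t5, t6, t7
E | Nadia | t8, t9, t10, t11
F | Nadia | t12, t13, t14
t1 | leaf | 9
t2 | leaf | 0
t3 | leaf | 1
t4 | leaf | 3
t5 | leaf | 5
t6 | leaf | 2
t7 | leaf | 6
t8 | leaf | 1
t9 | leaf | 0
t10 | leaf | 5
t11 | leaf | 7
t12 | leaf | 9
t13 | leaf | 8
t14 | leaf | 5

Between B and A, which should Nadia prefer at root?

E (Nadia): min(1, 0, 5, 7) = 0
F (Nadia): min(9, 8, 5) = 5
B (Dana): max(0, 5) = 5
C (Nadia): min(9, 0, 1, 3) = 0
D (Nadia): min(5, 2, 6) = 2
A (Dana): max(0, 2) = 2
Nadia prefers the lower value; B=5, A=2. A is better since 2 < 5.

A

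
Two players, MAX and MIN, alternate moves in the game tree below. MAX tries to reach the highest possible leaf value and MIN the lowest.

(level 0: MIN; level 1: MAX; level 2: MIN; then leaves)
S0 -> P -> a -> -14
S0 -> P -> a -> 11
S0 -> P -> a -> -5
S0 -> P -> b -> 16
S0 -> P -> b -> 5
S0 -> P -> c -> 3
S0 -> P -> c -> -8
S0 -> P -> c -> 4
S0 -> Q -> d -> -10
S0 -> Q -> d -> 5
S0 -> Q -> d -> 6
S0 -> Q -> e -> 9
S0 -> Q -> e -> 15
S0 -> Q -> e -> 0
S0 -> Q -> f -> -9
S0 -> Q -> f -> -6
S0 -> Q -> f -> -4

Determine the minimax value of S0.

a (MIN): min(-14, 11, -5) = -14
b (MIN): min(16, 5) = 5
c (MIN): min(3, -8, 4) = -8
P (MAX): max(-14, 5, -8) = 5
d (MIN): min(-10, 5, 6) = -10
e (MIN): min(9, 15, 0) = 0
f (MIN): min(-9, -6, -4) = -9
Q (MAX): max(-10, 0, -9) = 0
S0 (MIN): min(5, 0) = 0

0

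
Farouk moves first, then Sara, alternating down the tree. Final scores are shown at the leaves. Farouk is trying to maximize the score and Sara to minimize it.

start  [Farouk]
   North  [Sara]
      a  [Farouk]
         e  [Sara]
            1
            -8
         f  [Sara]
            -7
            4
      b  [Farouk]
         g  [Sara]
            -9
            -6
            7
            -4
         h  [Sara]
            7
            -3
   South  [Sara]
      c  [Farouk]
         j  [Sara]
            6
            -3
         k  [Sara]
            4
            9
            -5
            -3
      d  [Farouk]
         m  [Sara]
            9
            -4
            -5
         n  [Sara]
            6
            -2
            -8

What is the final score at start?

-5

e (Sara): min(1, -8) = -8
f (Sara): min(-7, 4) = -7
a (Farouk): max(-8, -7) = -7
g (Sara): min(-9, -6, 7, -4) = -9
h (Sara): min(7, -3) = -3
b (Farouk): max(-9, -3) = -3
North (Sara): min(-7, -3) = -7
j (Sara): min(6, -3) = -3
k (Sara): min(4, 9, -5, -3) = -5
c (Farouk): max(-3, -5) = -3
m (Sara): min(9, -4, -5) = -5
n (Sara): min(6, -2, -8) = -8
d (Farouk): max(-5, -8) = -5
South (Sara): min(-3, -5) = -5
start (Farouk): max(-7, -5) = -5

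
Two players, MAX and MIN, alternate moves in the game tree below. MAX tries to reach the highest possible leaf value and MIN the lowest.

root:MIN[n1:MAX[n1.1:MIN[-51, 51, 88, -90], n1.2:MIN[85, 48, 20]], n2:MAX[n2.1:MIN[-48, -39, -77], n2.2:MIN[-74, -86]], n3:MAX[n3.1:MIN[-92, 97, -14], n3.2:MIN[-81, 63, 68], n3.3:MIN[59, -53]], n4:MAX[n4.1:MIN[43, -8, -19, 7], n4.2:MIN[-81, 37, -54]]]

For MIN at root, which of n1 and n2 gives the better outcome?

n2

n1.1 (MIN): min(-51, 51, 88, -90) = -90
n1.2 (MIN): min(85, 48, 20) = 20
n1 (MAX): max(-90, 20) = 20
n2.1 (MIN): min(-48, -39, -77) = -77
n2.2 (MIN): min(-74, -86) = -86
n2 (MAX): max(-77, -86) = -77
MIN prefers the lower value; n1=20, n2=-77. n2 is better since -77 < 20.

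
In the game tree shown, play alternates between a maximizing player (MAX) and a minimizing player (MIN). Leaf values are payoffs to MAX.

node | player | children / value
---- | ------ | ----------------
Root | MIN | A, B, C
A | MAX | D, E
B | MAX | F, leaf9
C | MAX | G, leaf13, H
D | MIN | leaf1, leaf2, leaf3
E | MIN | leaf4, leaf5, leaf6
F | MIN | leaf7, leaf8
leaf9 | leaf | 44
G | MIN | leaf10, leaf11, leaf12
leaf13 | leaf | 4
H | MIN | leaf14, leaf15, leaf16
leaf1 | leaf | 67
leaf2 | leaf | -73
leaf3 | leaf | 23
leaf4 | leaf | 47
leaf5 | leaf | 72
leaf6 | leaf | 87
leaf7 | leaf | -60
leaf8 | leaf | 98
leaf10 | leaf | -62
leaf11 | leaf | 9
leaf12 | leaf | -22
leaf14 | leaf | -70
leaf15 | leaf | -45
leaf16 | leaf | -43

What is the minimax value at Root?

D (MIN): min(67, -73, 23) = -73
E (MIN): min(47, 72, 87) = 47
A (MAX): max(-73, 47) = 47
F (MIN): min(-60, 98) = -60
B (MAX): max(-60, 44) = 44
G (MIN): min(-62, 9, -22) = -62
H (MIN): min(-70, -45, -43) = -70
C (MAX): max(-62, 4, -70) = 4
Root (MIN): min(47, 44, 4) = 4

4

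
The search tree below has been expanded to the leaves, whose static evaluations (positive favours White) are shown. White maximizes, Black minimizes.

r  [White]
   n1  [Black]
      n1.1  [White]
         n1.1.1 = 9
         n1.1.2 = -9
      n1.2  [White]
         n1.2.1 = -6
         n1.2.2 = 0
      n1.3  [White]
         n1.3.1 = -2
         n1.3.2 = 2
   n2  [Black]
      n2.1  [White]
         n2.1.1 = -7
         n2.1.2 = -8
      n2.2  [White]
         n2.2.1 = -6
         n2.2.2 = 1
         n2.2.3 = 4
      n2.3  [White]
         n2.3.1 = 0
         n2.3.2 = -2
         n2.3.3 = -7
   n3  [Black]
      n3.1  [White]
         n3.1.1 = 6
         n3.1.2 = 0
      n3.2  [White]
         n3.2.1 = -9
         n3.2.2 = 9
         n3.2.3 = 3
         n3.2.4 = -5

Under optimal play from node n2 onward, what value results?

-7

n2.1 (White): max(-7, -8) = -7
n2.2 (White): max(-6, 1, 4) = 4
n2.3 (White): max(0, -2, -7) = 0
n2 (Black): min(-7, 4, 0) = -7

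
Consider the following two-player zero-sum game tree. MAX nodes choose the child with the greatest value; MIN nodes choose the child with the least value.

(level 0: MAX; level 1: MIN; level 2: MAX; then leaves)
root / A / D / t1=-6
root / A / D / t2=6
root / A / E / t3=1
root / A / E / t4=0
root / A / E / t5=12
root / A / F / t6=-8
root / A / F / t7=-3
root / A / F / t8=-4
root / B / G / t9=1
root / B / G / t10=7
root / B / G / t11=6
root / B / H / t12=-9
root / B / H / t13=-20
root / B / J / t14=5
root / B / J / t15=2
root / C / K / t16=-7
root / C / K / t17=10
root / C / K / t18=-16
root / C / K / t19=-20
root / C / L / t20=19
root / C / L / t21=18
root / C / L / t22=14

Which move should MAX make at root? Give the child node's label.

D (MAX): max(-6, 6) = 6
E (MAX): max(1, 0, 12) = 12
F (MAX): max(-8, -3, -4) = -3
A (MIN): min(6, 12, -3) = -3
G (MAX): max(1, 7, 6) = 7
H (MAX): max(-9, -20) = -9
J (MAX): max(5, 2) = 5
B (MIN): min(7, -9, 5) = -9
K (MAX): max(-7, 10, -16, -20) = 10
L (MAX): max(19, 18, 14) = 19
C (MIN): min(10, 19) = 10
root (MAX): max(-3, -9, 10) = 10
MAX at root wants the highest of {A=-3, B=-9, C=10}, so chooses C.

C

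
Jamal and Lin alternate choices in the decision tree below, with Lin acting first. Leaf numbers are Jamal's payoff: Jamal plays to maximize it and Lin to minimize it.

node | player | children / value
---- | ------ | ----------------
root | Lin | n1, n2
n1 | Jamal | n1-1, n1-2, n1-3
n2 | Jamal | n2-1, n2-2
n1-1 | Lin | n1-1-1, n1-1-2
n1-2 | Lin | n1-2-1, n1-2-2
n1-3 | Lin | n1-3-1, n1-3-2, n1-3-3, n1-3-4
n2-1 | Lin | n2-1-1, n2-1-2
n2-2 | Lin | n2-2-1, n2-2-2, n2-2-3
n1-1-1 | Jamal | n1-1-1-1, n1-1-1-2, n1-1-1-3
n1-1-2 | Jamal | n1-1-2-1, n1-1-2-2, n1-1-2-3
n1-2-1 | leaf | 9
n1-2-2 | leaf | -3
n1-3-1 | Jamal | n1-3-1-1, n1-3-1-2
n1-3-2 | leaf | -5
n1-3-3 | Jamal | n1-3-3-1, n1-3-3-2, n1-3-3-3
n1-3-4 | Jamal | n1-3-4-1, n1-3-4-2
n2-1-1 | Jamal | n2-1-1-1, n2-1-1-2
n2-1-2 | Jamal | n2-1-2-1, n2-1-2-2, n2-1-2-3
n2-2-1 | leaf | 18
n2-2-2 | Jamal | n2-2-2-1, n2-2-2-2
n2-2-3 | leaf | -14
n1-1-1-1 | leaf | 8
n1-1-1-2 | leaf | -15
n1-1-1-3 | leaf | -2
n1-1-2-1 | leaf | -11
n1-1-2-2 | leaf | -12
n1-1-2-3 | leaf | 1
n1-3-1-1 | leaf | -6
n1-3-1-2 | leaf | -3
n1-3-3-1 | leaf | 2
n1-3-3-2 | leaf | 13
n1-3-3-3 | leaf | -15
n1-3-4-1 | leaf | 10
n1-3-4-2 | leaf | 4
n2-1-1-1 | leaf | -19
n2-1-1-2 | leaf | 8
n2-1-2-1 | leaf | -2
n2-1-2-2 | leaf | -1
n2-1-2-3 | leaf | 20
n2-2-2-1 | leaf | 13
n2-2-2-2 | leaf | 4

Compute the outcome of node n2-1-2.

n2-1-2 (Jamal): max(-2, -1, 20) = 20

20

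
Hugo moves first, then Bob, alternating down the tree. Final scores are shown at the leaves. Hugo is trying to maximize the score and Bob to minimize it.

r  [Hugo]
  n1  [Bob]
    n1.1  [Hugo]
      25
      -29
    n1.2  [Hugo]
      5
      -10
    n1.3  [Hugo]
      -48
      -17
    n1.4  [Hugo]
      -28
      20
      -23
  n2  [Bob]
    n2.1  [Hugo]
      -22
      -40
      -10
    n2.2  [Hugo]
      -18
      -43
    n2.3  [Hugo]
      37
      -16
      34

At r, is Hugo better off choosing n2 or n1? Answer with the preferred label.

n2.1 (Hugo): max(-22, -40, -10) = -10
n2.2 (Hugo): max(-18, -43) = -18
n2.3 (Hugo): max(37, -16, 34) = 37
n2 (Bob): min(-10, -18, 37) = -18
n1.1 (Hugo): max(25, -29) = 25
n1.2 (Hugo): max(5, -10) = 5
n1.3 (Hugo): max(-48, -17) = -17
n1.4 (Hugo): max(-28, 20, -23) = 20
n1 (Bob): min(25, 5, -17, 20) = -17
Hugo prefers the higher value; n2=-18, n1=-17. n1 is better since -17 > -18.

n1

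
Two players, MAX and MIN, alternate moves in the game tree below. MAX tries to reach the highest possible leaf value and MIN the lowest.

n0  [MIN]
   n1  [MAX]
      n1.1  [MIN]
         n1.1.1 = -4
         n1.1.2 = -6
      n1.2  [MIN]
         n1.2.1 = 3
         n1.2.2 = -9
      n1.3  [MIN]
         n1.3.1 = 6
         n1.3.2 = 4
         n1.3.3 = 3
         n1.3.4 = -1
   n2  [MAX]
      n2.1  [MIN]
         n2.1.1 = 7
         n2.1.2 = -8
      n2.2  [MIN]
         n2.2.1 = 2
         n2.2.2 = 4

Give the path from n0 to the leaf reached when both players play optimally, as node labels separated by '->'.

n0 -> n1 -> n1.3 -> n1.3.4

n1.1 (MIN): min(-4, -6) = -6
n1.2 (MIN): min(3, -9) = -9
n1.3 (MIN): min(6, 4, 3, -1) = -1
n1 (MAX): max(-6, -9, -1) = -1
n2.1 (MIN): min(7, -8) = -8
n2.2 (MIN): min(2, 4) = 2
n2 (MAX): max(-8, 2) = 2
n0 (MIN): min(-1, 2) = -1
At n0, MIN picks n1 (lowest: -1).
At n1, MAX picks n1.3 (highest: -1).
At n1.3, MIN picks n1.3.4 (lowest: -1).
Terminal value -1.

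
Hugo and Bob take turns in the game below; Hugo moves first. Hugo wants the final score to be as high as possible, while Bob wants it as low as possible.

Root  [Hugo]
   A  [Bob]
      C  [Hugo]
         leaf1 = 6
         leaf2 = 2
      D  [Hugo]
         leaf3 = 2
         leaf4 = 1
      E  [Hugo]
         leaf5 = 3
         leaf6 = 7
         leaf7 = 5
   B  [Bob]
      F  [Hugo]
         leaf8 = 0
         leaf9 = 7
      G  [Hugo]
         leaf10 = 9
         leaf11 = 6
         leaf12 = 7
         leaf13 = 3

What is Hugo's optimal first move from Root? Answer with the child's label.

B

C (Hugo): max(6, 2) = 6
D (Hugo): max(2, 1) = 2
E (Hugo): max(3, 7, 5) = 7
A (Bob): min(6, 2, 7) = 2
F (Hugo): max(0, 7) = 7
G (Hugo): max(9, 6, 7, 3) = 9
B (Bob): min(7, 9) = 7
Root (Hugo): max(2, 7) = 7
Hugo at Root wants the highest of {A=2, B=7}, so chooses B.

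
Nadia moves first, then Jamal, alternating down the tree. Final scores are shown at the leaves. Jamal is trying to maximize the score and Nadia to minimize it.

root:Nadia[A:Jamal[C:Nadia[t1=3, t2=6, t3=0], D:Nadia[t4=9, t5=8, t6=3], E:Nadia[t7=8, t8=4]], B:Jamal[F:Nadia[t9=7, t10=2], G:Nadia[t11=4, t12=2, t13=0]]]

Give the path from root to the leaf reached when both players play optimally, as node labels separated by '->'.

C (Nadia): min(3, 6, 0) = 0
D (Nadia): min(9, 8, 3) = 3
E (Nadia): min(8, 4) = 4
A (Jamal): max(0, 3, 4) = 4
F (Nadia): min(7, 2) = 2
G (Nadia): min(4, 2, 0) = 0
B (Jamal): max(2, 0) = 2
root (Nadia): min(4, 2) = 2
At root, Nadia picks B (lowest: 2).
At B, Jamal picks F (highest: 2).
At F, Nadia picks t10 (lowest: 2).
Terminal value 2.

root -> B -> F -> t10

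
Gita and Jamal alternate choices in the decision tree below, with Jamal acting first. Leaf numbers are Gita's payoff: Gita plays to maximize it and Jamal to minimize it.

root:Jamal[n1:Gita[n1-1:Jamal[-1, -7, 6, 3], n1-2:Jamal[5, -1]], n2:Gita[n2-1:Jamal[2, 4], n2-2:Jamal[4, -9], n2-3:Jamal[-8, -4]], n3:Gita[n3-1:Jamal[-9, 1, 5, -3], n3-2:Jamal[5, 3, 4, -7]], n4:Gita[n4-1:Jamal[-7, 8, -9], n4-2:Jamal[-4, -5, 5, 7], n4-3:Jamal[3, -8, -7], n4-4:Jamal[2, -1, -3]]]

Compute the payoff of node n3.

n3-1 (Jamal): min(-9, 1, 5, -3) = -9
n3-2 (Jamal): min(5, 3, 4, -7) = -7
n3 (Gita): max(-9, -7) = -7

-7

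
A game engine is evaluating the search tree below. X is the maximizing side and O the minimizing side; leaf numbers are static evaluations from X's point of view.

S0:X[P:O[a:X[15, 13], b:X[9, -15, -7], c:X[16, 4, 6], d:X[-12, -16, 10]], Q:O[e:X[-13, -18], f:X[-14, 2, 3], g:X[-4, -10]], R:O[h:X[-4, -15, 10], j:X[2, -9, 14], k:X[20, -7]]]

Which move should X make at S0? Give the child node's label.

a (X): max(15, 13) = 15
b (X): max(9, -15, -7) = 9
c (X): max(16, 4, 6) = 16
d (X): max(-12, -16, 10) = 10
P (O): min(15, 9, 16, 10) = 9
e (X): max(-13, -18) = -13
f (X): max(-14, 2, 3) = 3
g (X): max(-4, -10) = -4
Q (O): min(-13, 3, -4) = -13
h (X): max(-4, -15, 10) = 10
j (X): max(2, -9, 14) = 14
k (X): max(20, -7) = 20
R (O): min(10, 14, 20) = 10
S0 (X): max(9, -13, 10) = 10
X at S0 wants the highest of {P=9, Q=-13, R=10}, so chooses R.

R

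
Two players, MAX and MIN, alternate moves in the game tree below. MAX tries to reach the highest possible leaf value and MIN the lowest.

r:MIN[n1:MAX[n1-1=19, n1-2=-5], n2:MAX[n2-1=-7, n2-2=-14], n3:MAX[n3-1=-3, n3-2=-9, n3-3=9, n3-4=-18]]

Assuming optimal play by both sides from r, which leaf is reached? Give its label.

n2-1

n1 (MAX): max(19, -5) = 19
n2 (MAX): max(-7, -14) = -7
n3 (MAX): max(-3, -9, 9, -18) = 9
r (MIN): min(19, -7, 9) = -7
At r, MIN picks n2 (lowest: -7).
At n2, MAX picks n2-1 (highest: -7).
Terminal value -7.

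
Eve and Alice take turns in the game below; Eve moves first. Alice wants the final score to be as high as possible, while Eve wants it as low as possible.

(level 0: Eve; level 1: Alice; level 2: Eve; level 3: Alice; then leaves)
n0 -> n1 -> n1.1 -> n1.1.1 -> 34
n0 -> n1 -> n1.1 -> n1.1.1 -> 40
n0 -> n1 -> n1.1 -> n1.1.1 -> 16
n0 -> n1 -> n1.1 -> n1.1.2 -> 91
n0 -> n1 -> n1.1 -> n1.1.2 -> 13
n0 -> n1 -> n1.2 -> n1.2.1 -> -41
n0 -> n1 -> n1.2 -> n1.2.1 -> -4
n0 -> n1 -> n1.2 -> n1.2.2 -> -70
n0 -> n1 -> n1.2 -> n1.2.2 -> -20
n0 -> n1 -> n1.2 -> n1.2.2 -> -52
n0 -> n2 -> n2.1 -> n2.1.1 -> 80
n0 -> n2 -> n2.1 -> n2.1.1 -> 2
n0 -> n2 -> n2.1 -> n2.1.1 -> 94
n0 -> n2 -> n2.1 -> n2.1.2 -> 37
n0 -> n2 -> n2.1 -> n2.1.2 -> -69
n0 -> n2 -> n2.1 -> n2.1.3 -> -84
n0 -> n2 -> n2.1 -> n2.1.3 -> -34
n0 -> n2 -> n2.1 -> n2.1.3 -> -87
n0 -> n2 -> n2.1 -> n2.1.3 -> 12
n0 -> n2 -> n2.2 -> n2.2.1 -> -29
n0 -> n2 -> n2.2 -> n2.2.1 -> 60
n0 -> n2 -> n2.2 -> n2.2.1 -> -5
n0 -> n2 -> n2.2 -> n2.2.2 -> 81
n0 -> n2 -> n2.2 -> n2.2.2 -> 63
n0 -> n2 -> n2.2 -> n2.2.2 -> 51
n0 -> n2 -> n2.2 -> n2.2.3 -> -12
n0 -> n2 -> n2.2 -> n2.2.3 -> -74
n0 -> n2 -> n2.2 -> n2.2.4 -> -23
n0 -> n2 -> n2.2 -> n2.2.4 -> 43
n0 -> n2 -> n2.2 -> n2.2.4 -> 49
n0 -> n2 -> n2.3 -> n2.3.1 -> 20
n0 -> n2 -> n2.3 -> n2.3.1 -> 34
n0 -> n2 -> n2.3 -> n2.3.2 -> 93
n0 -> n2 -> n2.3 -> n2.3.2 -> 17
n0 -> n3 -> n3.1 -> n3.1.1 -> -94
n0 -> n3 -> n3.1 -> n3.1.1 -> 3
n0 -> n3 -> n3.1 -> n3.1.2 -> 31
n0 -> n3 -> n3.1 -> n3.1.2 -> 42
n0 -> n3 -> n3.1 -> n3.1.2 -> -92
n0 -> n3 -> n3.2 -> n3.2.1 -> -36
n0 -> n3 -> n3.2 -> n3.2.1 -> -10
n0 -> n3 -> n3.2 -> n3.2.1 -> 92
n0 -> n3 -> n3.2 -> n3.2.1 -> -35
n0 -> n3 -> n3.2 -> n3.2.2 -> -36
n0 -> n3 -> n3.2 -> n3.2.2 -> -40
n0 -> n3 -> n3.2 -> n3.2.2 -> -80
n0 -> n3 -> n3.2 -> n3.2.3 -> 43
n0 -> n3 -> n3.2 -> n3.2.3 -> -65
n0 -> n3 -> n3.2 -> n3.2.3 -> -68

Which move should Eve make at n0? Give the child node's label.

n1.1.1 (Alice): max(34, 40, 16) = 40
n1.1.2 (Alice): max(91, 13) = 91
n1.1 (Eve): min(40, 91) = 40
n1.2.1 (Alice): max(-41, -4) = -4
n1.2.2 (Alice): max(-70, -20, -52) = -20
n1.2 (Eve): min(-4, -20) = -20
n1 (Alice): max(40, -20) = 40
n2.1.1 (Alice): max(80, 2, 94) = 94
n2.1.2 (Alice): max(37, -69) = 37
n2.1.3 (Alice): max(-84, -34, -87, 12) = 12
n2.1 (Eve): min(94, 37, 12) = 12
n2.2.1 (Alice): max(-29, 60, -5) = 60
n2.2.2 (Alice): max(81, 63, 51) = 81
n2.2.3 (Alice): max(-12, -74) = -12
n2.2.4 (Alice): max(-23, 43, 49) = 49
n2.2 (Eve): min(60, 81, -12, 49) = -12
n2.3.1 (Alice): max(20, 34) = 34
n2.3.2 (Alice): max(93, 17) = 93
n2.3 (Eve): min(34, 93) = 34
n2 (Alice): max(12, -12, 34) = 34
n3.1.1 (Alice): max(-94, 3) = 3
n3.1.2 (Alice): max(31, 42, -92) = 42
n3.1 (Eve): min(3, 42) = 3
n3.2.1 (Alice): max(-36, -10, 92, -35) = 92
n3.2.2 (Alice): max(-36, -40, -80) = -36
n3.2.3 (Alice): max(43, -65, -68) = 43
n3.2 (Eve): min(92, -36, 43) = -36
n3 (Alice): max(3, -36) = 3
n0 (Eve): min(40, 34, 3) = 3
Eve at n0 wants the lowest of {n1=40, n2=34, n3=3}, so chooses n3.

n3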